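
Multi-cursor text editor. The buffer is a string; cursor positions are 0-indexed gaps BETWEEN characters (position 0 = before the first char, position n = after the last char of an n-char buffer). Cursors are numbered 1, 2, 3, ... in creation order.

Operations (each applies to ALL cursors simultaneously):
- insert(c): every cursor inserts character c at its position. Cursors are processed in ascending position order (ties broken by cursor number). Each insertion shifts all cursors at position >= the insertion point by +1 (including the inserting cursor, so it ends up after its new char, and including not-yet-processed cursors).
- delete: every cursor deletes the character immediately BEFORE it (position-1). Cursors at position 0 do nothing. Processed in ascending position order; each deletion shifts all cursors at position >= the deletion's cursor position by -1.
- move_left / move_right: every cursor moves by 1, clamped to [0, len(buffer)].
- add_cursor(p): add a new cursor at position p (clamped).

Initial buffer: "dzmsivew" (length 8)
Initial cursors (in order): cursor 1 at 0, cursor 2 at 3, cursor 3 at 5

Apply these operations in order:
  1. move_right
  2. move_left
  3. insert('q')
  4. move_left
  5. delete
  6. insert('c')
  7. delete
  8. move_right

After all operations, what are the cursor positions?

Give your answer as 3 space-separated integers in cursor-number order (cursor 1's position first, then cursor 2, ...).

Answer: 1 4 6

Derivation:
After op 1 (move_right): buffer="dzmsivew" (len 8), cursors c1@1 c2@4 c3@6, authorship ........
After op 2 (move_left): buffer="dzmsivew" (len 8), cursors c1@0 c2@3 c3@5, authorship ........
After op 3 (insert('q')): buffer="qdzmqsiqvew" (len 11), cursors c1@1 c2@5 c3@8, authorship 1...2..3...
After op 4 (move_left): buffer="qdzmqsiqvew" (len 11), cursors c1@0 c2@4 c3@7, authorship 1...2..3...
After op 5 (delete): buffer="qdzqsqvew" (len 9), cursors c1@0 c2@3 c3@5, authorship 1..2.3...
After op 6 (insert('c')): buffer="cqdzcqscqvew" (len 12), cursors c1@1 c2@5 c3@8, authorship 11..22.33...
After op 7 (delete): buffer="qdzqsqvew" (len 9), cursors c1@0 c2@3 c3@5, authorship 1..2.3...
After op 8 (move_right): buffer="qdzqsqvew" (len 9), cursors c1@1 c2@4 c3@6, authorship 1..2.3...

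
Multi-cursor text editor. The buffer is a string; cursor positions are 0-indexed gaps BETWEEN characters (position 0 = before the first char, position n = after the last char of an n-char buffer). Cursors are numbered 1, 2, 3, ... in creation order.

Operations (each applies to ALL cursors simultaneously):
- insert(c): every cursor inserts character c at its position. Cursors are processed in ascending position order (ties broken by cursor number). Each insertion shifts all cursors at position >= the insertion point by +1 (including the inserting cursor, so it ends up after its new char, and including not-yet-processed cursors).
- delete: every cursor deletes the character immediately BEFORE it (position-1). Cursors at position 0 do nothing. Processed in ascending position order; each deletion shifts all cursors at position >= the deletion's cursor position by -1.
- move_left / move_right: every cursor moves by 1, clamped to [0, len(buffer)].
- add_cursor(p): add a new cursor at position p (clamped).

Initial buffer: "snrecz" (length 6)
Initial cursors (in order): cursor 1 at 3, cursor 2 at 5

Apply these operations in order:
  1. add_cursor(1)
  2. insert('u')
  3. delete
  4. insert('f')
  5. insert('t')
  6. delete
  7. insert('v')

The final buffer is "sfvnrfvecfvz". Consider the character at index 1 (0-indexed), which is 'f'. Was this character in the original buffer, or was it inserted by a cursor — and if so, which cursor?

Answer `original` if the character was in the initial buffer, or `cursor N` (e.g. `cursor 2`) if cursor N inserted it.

Answer: cursor 3

Derivation:
After op 1 (add_cursor(1)): buffer="snrecz" (len 6), cursors c3@1 c1@3 c2@5, authorship ......
After op 2 (insert('u')): buffer="sunruecuz" (len 9), cursors c3@2 c1@5 c2@8, authorship .3..1..2.
After op 3 (delete): buffer="snrecz" (len 6), cursors c3@1 c1@3 c2@5, authorship ......
After op 4 (insert('f')): buffer="sfnrfecfz" (len 9), cursors c3@2 c1@5 c2@8, authorship .3..1..2.
After op 5 (insert('t')): buffer="sftnrftecftz" (len 12), cursors c3@3 c1@7 c2@11, authorship .33..11..22.
After op 6 (delete): buffer="sfnrfecfz" (len 9), cursors c3@2 c1@5 c2@8, authorship .3..1..2.
After op 7 (insert('v')): buffer="sfvnrfvecfvz" (len 12), cursors c3@3 c1@7 c2@11, authorship .33..11..22.
Authorship (.=original, N=cursor N): . 3 3 . . 1 1 . . 2 2 .
Index 1: author = 3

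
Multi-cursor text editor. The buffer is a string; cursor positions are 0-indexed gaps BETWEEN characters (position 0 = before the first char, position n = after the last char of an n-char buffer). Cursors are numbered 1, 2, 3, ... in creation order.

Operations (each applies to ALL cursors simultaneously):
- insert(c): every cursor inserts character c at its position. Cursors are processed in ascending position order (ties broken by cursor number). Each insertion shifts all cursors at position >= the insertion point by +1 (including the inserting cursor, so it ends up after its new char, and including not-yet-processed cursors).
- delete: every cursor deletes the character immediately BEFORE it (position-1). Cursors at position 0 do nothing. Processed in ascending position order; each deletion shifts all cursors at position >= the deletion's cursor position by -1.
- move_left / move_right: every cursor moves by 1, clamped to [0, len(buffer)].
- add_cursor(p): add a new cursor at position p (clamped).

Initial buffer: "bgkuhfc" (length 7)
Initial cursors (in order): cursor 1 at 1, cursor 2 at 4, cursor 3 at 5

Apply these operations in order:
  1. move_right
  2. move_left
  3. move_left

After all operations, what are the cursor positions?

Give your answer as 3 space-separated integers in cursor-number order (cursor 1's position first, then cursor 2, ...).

After op 1 (move_right): buffer="bgkuhfc" (len 7), cursors c1@2 c2@5 c3@6, authorship .......
After op 2 (move_left): buffer="bgkuhfc" (len 7), cursors c1@1 c2@4 c3@5, authorship .......
After op 3 (move_left): buffer="bgkuhfc" (len 7), cursors c1@0 c2@3 c3@4, authorship .......

Answer: 0 3 4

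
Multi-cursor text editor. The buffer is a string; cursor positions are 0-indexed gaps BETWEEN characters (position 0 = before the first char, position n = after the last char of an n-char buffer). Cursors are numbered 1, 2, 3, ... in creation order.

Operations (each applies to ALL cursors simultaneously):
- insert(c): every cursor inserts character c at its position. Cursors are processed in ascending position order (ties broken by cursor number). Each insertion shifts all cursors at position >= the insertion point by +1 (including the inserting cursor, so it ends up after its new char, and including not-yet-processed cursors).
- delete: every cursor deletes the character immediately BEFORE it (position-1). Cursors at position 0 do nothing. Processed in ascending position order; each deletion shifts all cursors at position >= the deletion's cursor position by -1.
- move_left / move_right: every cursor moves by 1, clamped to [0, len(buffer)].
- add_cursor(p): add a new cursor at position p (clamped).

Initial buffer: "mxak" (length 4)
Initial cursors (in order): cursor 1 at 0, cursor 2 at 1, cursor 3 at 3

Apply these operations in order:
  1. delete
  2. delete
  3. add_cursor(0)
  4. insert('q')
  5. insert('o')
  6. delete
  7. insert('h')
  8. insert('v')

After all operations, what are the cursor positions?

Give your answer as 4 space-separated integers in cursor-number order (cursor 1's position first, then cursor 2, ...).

After op 1 (delete): buffer="xk" (len 2), cursors c1@0 c2@0 c3@1, authorship ..
After op 2 (delete): buffer="k" (len 1), cursors c1@0 c2@0 c3@0, authorship .
After op 3 (add_cursor(0)): buffer="k" (len 1), cursors c1@0 c2@0 c3@0 c4@0, authorship .
After op 4 (insert('q')): buffer="qqqqk" (len 5), cursors c1@4 c2@4 c3@4 c4@4, authorship 1234.
After op 5 (insert('o')): buffer="qqqqooook" (len 9), cursors c1@8 c2@8 c3@8 c4@8, authorship 12341234.
After op 6 (delete): buffer="qqqqk" (len 5), cursors c1@4 c2@4 c3@4 c4@4, authorship 1234.
After op 7 (insert('h')): buffer="qqqqhhhhk" (len 9), cursors c1@8 c2@8 c3@8 c4@8, authorship 12341234.
After op 8 (insert('v')): buffer="qqqqhhhhvvvvk" (len 13), cursors c1@12 c2@12 c3@12 c4@12, authorship 123412341234.

Answer: 12 12 12 12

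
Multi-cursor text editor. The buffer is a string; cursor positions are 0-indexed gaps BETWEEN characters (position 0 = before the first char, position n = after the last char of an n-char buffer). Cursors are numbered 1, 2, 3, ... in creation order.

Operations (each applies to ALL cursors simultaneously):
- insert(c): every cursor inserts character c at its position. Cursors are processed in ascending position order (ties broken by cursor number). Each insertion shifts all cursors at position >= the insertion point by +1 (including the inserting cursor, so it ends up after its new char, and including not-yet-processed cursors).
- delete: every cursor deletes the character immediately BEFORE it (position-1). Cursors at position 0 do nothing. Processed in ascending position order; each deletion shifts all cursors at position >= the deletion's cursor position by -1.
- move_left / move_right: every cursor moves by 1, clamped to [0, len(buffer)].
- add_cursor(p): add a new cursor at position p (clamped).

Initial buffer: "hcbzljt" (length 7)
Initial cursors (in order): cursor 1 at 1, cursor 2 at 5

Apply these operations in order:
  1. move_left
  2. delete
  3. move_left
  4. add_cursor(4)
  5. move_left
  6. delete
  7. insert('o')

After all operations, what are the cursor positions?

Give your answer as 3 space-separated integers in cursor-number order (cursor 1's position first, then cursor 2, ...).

After op 1 (move_left): buffer="hcbzljt" (len 7), cursors c1@0 c2@4, authorship .......
After op 2 (delete): buffer="hcbljt" (len 6), cursors c1@0 c2@3, authorship ......
After op 3 (move_left): buffer="hcbljt" (len 6), cursors c1@0 c2@2, authorship ......
After op 4 (add_cursor(4)): buffer="hcbljt" (len 6), cursors c1@0 c2@2 c3@4, authorship ......
After op 5 (move_left): buffer="hcbljt" (len 6), cursors c1@0 c2@1 c3@3, authorship ......
After op 6 (delete): buffer="cljt" (len 4), cursors c1@0 c2@0 c3@1, authorship ....
After op 7 (insert('o')): buffer="oocoljt" (len 7), cursors c1@2 c2@2 c3@4, authorship 12.3...

Answer: 2 2 4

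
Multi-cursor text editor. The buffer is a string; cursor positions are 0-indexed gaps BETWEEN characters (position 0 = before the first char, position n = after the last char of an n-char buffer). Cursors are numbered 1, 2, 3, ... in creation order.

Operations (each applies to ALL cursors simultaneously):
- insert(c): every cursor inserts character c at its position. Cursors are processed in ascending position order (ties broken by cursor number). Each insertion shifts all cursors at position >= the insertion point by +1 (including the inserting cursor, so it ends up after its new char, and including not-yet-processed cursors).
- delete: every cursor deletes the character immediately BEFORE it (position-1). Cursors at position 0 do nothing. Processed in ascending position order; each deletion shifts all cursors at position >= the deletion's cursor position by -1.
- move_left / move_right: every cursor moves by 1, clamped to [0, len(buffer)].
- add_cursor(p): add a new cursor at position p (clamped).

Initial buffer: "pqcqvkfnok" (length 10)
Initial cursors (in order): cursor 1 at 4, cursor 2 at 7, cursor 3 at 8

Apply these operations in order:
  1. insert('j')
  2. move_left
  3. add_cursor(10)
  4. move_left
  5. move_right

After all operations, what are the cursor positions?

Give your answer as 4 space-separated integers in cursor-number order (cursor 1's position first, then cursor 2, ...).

After op 1 (insert('j')): buffer="pqcqjvkfjnjok" (len 13), cursors c1@5 c2@9 c3@11, authorship ....1...2.3..
After op 2 (move_left): buffer="pqcqjvkfjnjok" (len 13), cursors c1@4 c2@8 c3@10, authorship ....1...2.3..
After op 3 (add_cursor(10)): buffer="pqcqjvkfjnjok" (len 13), cursors c1@4 c2@8 c3@10 c4@10, authorship ....1...2.3..
After op 4 (move_left): buffer="pqcqjvkfjnjok" (len 13), cursors c1@3 c2@7 c3@9 c4@9, authorship ....1...2.3..
After op 5 (move_right): buffer="pqcqjvkfjnjok" (len 13), cursors c1@4 c2@8 c3@10 c4@10, authorship ....1...2.3..

Answer: 4 8 10 10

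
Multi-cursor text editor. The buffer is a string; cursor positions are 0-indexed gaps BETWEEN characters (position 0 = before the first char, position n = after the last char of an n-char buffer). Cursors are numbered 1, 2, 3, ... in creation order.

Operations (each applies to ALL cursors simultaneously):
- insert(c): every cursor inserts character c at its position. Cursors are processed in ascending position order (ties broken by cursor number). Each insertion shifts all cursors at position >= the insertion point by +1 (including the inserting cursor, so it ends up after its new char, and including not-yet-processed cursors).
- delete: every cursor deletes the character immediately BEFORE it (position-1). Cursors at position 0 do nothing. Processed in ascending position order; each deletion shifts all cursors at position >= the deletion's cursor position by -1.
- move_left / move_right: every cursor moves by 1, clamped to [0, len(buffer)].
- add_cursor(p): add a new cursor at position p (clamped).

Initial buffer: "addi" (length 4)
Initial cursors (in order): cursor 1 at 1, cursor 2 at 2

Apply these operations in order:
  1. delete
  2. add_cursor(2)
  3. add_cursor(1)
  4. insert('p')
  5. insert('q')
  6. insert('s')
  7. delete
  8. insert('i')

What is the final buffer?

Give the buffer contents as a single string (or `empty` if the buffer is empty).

Answer: ppqqiidpqiipqi

Derivation:
After op 1 (delete): buffer="di" (len 2), cursors c1@0 c2@0, authorship ..
After op 2 (add_cursor(2)): buffer="di" (len 2), cursors c1@0 c2@0 c3@2, authorship ..
After op 3 (add_cursor(1)): buffer="di" (len 2), cursors c1@0 c2@0 c4@1 c3@2, authorship ..
After op 4 (insert('p')): buffer="ppdpip" (len 6), cursors c1@2 c2@2 c4@4 c3@6, authorship 12.4.3
After op 5 (insert('q')): buffer="ppqqdpqipq" (len 10), cursors c1@4 c2@4 c4@7 c3@10, authorship 1212.44.33
After op 6 (insert('s')): buffer="ppqqssdpqsipqs" (len 14), cursors c1@6 c2@6 c4@10 c3@14, authorship 121212.444.333
After op 7 (delete): buffer="ppqqdpqipq" (len 10), cursors c1@4 c2@4 c4@7 c3@10, authorship 1212.44.33
After op 8 (insert('i')): buffer="ppqqiidpqiipqi" (len 14), cursors c1@6 c2@6 c4@10 c3@14, authorship 121212.444.333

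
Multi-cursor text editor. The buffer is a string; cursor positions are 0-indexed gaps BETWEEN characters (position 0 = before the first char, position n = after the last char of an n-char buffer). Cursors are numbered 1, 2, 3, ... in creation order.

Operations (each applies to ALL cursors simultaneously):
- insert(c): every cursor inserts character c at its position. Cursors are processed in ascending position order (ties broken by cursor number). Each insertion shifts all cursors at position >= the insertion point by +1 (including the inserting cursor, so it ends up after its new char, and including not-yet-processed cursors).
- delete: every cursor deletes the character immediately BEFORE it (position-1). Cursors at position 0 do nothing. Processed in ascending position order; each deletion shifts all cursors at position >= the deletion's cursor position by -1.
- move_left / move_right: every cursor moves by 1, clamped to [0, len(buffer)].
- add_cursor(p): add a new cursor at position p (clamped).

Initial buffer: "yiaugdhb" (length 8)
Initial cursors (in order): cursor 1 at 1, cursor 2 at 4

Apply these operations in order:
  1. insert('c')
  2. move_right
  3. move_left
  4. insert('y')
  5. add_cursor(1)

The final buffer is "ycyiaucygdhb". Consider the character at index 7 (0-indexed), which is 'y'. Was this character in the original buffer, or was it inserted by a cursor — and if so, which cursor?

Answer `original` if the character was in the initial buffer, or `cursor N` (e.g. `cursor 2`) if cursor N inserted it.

After op 1 (insert('c')): buffer="yciaucgdhb" (len 10), cursors c1@2 c2@6, authorship .1...2....
After op 2 (move_right): buffer="yciaucgdhb" (len 10), cursors c1@3 c2@7, authorship .1...2....
After op 3 (move_left): buffer="yciaucgdhb" (len 10), cursors c1@2 c2@6, authorship .1...2....
After op 4 (insert('y')): buffer="ycyiaucygdhb" (len 12), cursors c1@3 c2@8, authorship .11...22....
After op 5 (add_cursor(1)): buffer="ycyiaucygdhb" (len 12), cursors c3@1 c1@3 c2@8, authorship .11...22....
Authorship (.=original, N=cursor N): . 1 1 . . . 2 2 . . . .
Index 7: author = 2

Answer: cursor 2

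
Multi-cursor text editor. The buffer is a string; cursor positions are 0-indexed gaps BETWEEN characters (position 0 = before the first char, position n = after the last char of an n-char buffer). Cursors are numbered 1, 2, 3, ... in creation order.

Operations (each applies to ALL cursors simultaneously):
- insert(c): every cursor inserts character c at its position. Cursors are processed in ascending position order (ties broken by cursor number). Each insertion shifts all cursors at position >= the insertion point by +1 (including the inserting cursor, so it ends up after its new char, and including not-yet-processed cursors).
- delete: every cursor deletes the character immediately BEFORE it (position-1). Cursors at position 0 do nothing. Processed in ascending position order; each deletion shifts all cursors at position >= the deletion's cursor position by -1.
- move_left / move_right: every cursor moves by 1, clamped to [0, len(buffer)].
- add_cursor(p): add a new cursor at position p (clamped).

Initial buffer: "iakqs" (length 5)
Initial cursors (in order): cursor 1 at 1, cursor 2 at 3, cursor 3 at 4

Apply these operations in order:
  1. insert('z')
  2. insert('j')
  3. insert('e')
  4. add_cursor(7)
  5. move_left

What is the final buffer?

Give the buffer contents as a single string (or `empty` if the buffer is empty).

After op 1 (insert('z')): buffer="izakzqzs" (len 8), cursors c1@2 c2@5 c3@7, authorship .1..2.3.
After op 2 (insert('j')): buffer="izjakzjqzjs" (len 11), cursors c1@3 c2@7 c3@10, authorship .11..22.33.
After op 3 (insert('e')): buffer="izjeakzjeqzjes" (len 14), cursors c1@4 c2@9 c3@13, authorship .111..222.333.
After op 4 (add_cursor(7)): buffer="izjeakzjeqzjes" (len 14), cursors c1@4 c4@7 c2@9 c3@13, authorship .111..222.333.
After op 5 (move_left): buffer="izjeakzjeqzjes" (len 14), cursors c1@3 c4@6 c2@8 c3@12, authorship .111..222.333.

Answer: izjeakzjeqzjes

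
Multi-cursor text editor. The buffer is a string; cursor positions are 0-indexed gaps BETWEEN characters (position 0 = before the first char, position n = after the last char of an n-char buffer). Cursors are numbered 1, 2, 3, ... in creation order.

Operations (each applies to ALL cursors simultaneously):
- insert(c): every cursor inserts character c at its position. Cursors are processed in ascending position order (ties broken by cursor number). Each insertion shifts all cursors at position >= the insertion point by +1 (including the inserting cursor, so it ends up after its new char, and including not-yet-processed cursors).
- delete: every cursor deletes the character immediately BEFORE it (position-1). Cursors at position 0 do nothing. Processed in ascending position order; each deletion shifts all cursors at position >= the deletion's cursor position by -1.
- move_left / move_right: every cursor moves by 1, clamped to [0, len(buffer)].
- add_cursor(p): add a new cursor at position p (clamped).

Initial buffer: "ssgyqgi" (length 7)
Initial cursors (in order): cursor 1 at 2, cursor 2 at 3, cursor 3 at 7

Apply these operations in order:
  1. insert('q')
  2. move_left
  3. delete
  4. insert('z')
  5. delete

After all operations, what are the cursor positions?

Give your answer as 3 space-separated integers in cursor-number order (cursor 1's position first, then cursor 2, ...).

After op 1 (insert('q')): buffer="ssqgqyqgiq" (len 10), cursors c1@3 c2@5 c3@10, authorship ..1.2....3
After op 2 (move_left): buffer="ssqgqyqgiq" (len 10), cursors c1@2 c2@4 c3@9, authorship ..1.2....3
After op 3 (delete): buffer="sqqyqgq" (len 7), cursors c1@1 c2@2 c3@6, authorship .12...3
After op 4 (insert('z')): buffer="szqzqyqgzq" (len 10), cursors c1@2 c2@4 c3@9, authorship .1122...33
After op 5 (delete): buffer="sqqyqgq" (len 7), cursors c1@1 c2@2 c3@6, authorship .12...3

Answer: 1 2 6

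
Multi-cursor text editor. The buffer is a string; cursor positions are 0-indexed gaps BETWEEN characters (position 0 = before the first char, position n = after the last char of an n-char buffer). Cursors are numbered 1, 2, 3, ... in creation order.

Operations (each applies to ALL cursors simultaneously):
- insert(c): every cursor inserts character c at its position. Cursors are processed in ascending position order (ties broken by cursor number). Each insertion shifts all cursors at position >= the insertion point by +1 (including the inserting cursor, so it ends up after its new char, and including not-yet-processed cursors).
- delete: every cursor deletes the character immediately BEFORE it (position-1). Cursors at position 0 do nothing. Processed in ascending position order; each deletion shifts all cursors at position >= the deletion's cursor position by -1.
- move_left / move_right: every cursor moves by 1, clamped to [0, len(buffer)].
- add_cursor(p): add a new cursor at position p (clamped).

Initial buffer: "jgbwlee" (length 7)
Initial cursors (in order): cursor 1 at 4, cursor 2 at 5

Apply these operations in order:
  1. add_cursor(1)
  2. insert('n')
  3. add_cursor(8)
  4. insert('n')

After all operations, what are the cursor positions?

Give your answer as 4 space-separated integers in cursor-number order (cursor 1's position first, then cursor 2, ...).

Answer: 8 12 3 12

Derivation:
After op 1 (add_cursor(1)): buffer="jgbwlee" (len 7), cursors c3@1 c1@4 c2@5, authorship .......
After op 2 (insert('n')): buffer="jngbwnlnee" (len 10), cursors c3@2 c1@6 c2@8, authorship .3...1.2..
After op 3 (add_cursor(8)): buffer="jngbwnlnee" (len 10), cursors c3@2 c1@6 c2@8 c4@8, authorship .3...1.2..
After op 4 (insert('n')): buffer="jnngbwnnlnnnee" (len 14), cursors c3@3 c1@8 c2@12 c4@12, authorship .33...11.224..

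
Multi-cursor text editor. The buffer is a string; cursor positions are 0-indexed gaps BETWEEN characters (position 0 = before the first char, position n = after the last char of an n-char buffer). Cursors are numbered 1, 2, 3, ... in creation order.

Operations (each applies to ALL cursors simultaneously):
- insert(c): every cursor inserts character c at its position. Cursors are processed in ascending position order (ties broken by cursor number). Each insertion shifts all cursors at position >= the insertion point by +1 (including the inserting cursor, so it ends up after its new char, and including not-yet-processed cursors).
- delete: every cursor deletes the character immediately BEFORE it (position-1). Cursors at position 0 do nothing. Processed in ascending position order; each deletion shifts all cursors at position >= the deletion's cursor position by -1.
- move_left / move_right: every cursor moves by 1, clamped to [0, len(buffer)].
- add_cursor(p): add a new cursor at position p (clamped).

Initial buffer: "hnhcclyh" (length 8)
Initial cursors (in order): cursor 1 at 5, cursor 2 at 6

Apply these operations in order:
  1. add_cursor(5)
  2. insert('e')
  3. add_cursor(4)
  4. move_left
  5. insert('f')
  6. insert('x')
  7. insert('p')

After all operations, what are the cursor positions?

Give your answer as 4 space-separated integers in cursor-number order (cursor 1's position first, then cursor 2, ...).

After op 1 (add_cursor(5)): buffer="hnhcclyh" (len 8), cursors c1@5 c3@5 c2@6, authorship ........
After op 2 (insert('e')): buffer="hnhcceeleyh" (len 11), cursors c1@7 c3@7 c2@9, authorship .....13.2..
After op 3 (add_cursor(4)): buffer="hnhcceeleyh" (len 11), cursors c4@4 c1@7 c3@7 c2@9, authorship .....13.2..
After op 4 (move_left): buffer="hnhcceeleyh" (len 11), cursors c4@3 c1@6 c3@6 c2@8, authorship .....13.2..
After op 5 (insert('f')): buffer="hnhfcceffelfeyh" (len 15), cursors c4@4 c1@9 c3@9 c2@12, authorship ...4..1133.22..
After op 6 (insert('x')): buffer="hnhfxcceffxxelfxeyh" (len 19), cursors c4@5 c1@12 c3@12 c2@16, authorship ...44..113133.222..
After op 7 (insert('p')): buffer="hnhfxpcceffxxppelfxpeyh" (len 23), cursors c4@6 c1@15 c3@15 c2@20, authorship ...444..11313133.2222..

Answer: 15 20 15 6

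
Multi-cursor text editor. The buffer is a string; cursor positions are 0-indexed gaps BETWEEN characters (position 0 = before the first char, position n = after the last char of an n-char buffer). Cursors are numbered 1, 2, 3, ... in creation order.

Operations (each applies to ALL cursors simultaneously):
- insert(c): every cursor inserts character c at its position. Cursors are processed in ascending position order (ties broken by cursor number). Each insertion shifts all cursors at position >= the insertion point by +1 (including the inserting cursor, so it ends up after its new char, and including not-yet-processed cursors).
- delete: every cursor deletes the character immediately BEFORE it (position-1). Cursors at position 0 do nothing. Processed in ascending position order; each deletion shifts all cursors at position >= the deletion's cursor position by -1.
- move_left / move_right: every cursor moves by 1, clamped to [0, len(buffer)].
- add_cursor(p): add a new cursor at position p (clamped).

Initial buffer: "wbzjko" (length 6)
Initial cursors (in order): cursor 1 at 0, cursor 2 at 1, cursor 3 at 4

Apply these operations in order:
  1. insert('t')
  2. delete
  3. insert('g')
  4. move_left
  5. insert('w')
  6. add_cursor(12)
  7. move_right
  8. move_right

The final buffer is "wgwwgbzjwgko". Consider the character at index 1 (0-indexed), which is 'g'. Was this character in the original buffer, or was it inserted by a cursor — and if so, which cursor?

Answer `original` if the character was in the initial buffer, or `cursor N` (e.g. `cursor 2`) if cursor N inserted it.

Answer: cursor 1

Derivation:
After op 1 (insert('t')): buffer="twtbzjtko" (len 9), cursors c1@1 c2@3 c3@7, authorship 1.2...3..
After op 2 (delete): buffer="wbzjko" (len 6), cursors c1@0 c2@1 c3@4, authorship ......
After op 3 (insert('g')): buffer="gwgbzjgko" (len 9), cursors c1@1 c2@3 c3@7, authorship 1.2...3..
After op 4 (move_left): buffer="gwgbzjgko" (len 9), cursors c1@0 c2@2 c3@6, authorship 1.2...3..
After op 5 (insert('w')): buffer="wgwwgbzjwgko" (len 12), cursors c1@1 c2@4 c3@9, authorship 11.22...33..
After op 6 (add_cursor(12)): buffer="wgwwgbzjwgko" (len 12), cursors c1@1 c2@4 c3@9 c4@12, authorship 11.22...33..
After op 7 (move_right): buffer="wgwwgbzjwgko" (len 12), cursors c1@2 c2@5 c3@10 c4@12, authorship 11.22...33..
After op 8 (move_right): buffer="wgwwgbzjwgko" (len 12), cursors c1@3 c2@6 c3@11 c4@12, authorship 11.22...33..
Authorship (.=original, N=cursor N): 1 1 . 2 2 . . . 3 3 . .
Index 1: author = 1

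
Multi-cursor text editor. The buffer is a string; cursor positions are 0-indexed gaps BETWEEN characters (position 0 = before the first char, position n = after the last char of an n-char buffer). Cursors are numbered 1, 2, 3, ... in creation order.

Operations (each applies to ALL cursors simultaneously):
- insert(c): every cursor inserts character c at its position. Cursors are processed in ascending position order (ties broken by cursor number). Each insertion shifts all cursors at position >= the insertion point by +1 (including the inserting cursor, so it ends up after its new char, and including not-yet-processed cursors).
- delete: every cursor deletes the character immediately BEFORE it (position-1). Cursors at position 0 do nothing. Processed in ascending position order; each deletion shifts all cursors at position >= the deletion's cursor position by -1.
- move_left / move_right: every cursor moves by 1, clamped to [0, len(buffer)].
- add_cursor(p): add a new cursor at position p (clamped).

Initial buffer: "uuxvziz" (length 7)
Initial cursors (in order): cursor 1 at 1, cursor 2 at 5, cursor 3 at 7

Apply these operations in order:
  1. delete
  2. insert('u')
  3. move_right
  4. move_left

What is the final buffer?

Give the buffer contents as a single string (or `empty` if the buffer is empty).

Answer: uuxvuiu

Derivation:
After op 1 (delete): buffer="uxvi" (len 4), cursors c1@0 c2@3 c3@4, authorship ....
After op 2 (insert('u')): buffer="uuxvuiu" (len 7), cursors c1@1 c2@5 c3@7, authorship 1...2.3
After op 3 (move_right): buffer="uuxvuiu" (len 7), cursors c1@2 c2@6 c3@7, authorship 1...2.3
After op 4 (move_left): buffer="uuxvuiu" (len 7), cursors c1@1 c2@5 c3@6, authorship 1...2.3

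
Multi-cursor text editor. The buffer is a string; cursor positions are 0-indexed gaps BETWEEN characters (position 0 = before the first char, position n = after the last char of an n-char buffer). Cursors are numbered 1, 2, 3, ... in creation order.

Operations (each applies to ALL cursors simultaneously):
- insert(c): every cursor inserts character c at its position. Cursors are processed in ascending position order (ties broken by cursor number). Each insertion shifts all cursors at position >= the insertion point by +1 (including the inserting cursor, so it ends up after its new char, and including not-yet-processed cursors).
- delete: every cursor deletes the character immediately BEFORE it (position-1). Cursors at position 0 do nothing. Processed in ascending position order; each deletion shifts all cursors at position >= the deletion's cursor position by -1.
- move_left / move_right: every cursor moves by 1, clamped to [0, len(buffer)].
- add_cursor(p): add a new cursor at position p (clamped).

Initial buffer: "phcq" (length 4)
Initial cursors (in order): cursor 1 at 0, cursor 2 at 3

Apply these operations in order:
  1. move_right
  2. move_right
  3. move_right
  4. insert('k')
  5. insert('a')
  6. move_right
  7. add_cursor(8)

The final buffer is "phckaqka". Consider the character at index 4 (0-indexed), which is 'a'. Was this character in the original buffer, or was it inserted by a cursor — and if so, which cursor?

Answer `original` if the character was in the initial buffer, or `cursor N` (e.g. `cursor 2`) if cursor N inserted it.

After op 1 (move_right): buffer="phcq" (len 4), cursors c1@1 c2@4, authorship ....
After op 2 (move_right): buffer="phcq" (len 4), cursors c1@2 c2@4, authorship ....
After op 3 (move_right): buffer="phcq" (len 4), cursors c1@3 c2@4, authorship ....
After op 4 (insert('k')): buffer="phckqk" (len 6), cursors c1@4 c2@6, authorship ...1.2
After op 5 (insert('a')): buffer="phckaqka" (len 8), cursors c1@5 c2@8, authorship ...11.22
After op 6 (move_right): buffer="phckaqka" (len 8), cursors c1@6 c2@8, authorship ...11.22
After op 7 (add_cursor(8)): buffer="phckaqka" (len 8), cursors c1@6 c2@8 c3@8, authorship ...11.22
Authorship (.=original, N=cursor N): . . . 1 1 . 2 2
Index 4: author = 1

Answer: cursor 1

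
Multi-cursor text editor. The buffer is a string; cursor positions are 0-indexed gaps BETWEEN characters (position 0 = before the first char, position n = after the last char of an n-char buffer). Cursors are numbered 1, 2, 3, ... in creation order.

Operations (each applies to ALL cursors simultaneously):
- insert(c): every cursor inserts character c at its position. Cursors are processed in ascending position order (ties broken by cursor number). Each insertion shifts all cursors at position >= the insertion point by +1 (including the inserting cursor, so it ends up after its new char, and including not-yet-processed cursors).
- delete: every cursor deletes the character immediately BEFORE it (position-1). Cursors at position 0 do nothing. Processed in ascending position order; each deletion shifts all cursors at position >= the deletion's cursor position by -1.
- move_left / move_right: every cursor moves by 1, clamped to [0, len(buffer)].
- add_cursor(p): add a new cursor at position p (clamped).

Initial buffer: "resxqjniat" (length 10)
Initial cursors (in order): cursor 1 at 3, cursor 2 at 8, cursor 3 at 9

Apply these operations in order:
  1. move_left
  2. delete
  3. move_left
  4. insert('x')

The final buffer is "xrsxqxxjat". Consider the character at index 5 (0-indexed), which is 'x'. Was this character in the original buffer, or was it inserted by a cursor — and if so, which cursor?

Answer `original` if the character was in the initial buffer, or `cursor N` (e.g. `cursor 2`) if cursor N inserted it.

Answer: cursor 2

Derivation:
After op 1 (move_left): buffer="resxqjniat" (len 10), cursors c1@2 c2@7 c3@8, authorship ..........
After op 2 (delete): buffer="rsxqjat" (len 7), cursors c1@1 c2@5 c3@5, authorship .......
After op 3 (move_left): buffer="rsxqjat" (len 7), cursors c1@0 c2@4 c3@4, authorship .......
After op 4 (insert('x')): buffer="xrsxqxxjat" (len 10), cursors c1@1 c2@7 c3@7, authorship 1....23...
Authorship (.=original, N=cursor N): 1 . . . . 2 3 . . .
Index 5: author = 2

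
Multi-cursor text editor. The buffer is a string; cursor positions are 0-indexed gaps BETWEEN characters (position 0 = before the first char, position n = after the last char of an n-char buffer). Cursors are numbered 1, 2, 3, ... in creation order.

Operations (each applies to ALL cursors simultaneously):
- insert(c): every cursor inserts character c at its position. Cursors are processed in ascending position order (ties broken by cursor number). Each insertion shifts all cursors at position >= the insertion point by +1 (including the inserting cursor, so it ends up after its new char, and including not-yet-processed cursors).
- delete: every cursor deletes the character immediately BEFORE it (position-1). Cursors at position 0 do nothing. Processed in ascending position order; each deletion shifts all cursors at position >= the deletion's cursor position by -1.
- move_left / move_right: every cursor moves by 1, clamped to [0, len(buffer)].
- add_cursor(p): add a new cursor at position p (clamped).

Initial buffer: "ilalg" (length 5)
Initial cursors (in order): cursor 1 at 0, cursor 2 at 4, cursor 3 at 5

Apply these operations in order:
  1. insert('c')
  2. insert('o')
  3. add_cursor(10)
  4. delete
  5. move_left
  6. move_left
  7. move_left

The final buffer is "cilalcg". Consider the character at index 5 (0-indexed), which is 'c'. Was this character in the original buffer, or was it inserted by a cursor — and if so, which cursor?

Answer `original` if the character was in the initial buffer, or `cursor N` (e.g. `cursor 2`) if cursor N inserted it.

Answer: cursor 2

Derivation:
After op 1 (insert('c')): buffer="cilalcgc" (len 8), cursors c1@1 c2@6 c3@8, authorship 1....2.3
After op 2 (insert('o')): buffer="coilalcogco" (len 11), cursors c1@2 c2@8 c3@11, authorship 11....22.33
After op 3 (add_cursor(10)): buffer="coilalcogco" (len 11), cursors c1@2 c2@8 c4@10 c3@11, authorship 11....22.33
After op 4 (delete): buffer="cilalcg" (len 7), cursors c1@1 c2@6 c3@7 c4@7, authorship 1....2.
After op 5 (move_left): buffer="cilalcg" (len 7), cursors c1@0 c2@5 c3@6 c4@6, authorship 1....2.
After op 6 (move_left): buffer="cilalcg" (len 7), cursors c1@0 c2@4 c3@5 c4@5, authorship 1....2.
After op 7 (move_left): buffer="cilalcg" (len 7), cursors c1@0 c2@3 c3@4 c4@4, authorship 1....2.
Authorship (.=original, N=cursor N): 1 . . . . 2 .
Index 5: author = 2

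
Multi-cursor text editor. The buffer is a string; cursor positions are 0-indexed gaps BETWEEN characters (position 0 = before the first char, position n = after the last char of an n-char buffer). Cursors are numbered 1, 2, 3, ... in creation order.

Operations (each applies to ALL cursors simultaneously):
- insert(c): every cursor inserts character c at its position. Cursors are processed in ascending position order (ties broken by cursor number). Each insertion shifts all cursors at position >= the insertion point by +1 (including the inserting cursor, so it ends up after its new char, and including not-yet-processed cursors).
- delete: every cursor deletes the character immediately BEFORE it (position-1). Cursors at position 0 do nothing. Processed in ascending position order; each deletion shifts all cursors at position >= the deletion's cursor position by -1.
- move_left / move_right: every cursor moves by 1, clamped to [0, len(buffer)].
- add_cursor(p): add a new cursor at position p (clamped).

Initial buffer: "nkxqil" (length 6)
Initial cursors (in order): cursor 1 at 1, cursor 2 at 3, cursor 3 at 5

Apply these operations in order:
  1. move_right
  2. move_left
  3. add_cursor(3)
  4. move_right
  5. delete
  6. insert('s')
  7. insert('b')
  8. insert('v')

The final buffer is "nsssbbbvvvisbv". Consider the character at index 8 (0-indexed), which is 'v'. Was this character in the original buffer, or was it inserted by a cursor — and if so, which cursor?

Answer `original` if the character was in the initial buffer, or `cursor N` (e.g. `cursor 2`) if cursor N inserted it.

After op 1 (move_right): buffer="nkxqil" (len 6), cursors c1@2 c2@4 c3@6, authorship ......
After op 2 (move_left): buffer="nkxqil" (len 6), cursors c1@1 c2@3 c3@5, authorship ......
After op 3 (add_cursor(3)): buffer="nkxqil" (len 6), cursors c1@1 c2@3 c4@3 c3@5, authorship ......
After op 4 (move_right): buffer="nkxqil" (len 6), cursors c1@2 c2@4 c4@4 c3@6, authorship ......
After op 5 (delete): buffer="ni" (len 2), cursors c1@1 c2@1 c4@1 c3@2, authorship ..
After op 6 (insert('s')): buffer="nsssis" (len 6), cursors c1@4 c2@4 c4@4 c3@6, authorship .124.3
After op 7 (insert('b')): buffer="nsssbbbisb" (len 10), cursors c1@7 c2@7 c4@7 c3@10, authorship .124124.33
After op 8 (insert('v')): buffer="nsssbbbvvvisbv" (len 14), cursors c1@10 c2@10 c4@10 c3@14, authorship .124124124.333
Authorship (.=original, N=cursor N): . 1 2 4 1 2 4 1 2 4 . 3 3 3
Index 8: author = 2

Answer: cursor 2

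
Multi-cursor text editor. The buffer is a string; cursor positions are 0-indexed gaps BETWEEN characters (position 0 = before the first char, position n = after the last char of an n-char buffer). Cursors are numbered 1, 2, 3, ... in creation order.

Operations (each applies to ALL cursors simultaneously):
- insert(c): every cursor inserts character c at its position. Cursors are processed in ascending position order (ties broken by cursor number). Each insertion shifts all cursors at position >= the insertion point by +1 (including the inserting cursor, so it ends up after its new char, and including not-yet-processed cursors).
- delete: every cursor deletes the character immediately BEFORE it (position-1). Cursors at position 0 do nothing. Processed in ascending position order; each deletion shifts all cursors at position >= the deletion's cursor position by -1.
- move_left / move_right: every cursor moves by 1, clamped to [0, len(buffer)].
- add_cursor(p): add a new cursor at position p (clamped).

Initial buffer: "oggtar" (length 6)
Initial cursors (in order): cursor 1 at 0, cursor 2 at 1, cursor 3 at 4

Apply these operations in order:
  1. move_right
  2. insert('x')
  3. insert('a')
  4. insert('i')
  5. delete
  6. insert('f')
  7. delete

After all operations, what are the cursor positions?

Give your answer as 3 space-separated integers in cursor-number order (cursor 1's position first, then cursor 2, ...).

Answer: 3 6 11

Derivation:
After op 1 (move_right): buffer="oggtar" (len 6), cursors c1@1 c2@2 c3@5, authorship ......
After op 2 (insert('x')): buffer="oxgxgtaxr" (len 9), cursors c1@2 c2@4 c3@8, authorship .1.2...3.
After op 3 (insert('a')): buffer="oxagxagtaxar" (len 12), cursors c1@3 c2@6 c3@11, authorship .11.22...33.
After op 4 (insert('i')): buffer="oxaigxaigtaxair" (len 15), cursors c1@4 c2@8 c3@14, authorship .111.222...333.
After op 5 (delete): buffer="oxagxagtaxar" (len 12), cursors c1@3 c2@6 c3@11, authorship .11.22...33.
After op 6 (insert('f')): buffer="oxafgxafgtaxafr" (len 15), cursors c1@4 c2@8 c3@14, authorship .111.222...333.
After op 7 (delete): buffer="oxagxagtaxar" (len 12), cursors c1@3 c2@6 c3@11, authorship .11.22...33.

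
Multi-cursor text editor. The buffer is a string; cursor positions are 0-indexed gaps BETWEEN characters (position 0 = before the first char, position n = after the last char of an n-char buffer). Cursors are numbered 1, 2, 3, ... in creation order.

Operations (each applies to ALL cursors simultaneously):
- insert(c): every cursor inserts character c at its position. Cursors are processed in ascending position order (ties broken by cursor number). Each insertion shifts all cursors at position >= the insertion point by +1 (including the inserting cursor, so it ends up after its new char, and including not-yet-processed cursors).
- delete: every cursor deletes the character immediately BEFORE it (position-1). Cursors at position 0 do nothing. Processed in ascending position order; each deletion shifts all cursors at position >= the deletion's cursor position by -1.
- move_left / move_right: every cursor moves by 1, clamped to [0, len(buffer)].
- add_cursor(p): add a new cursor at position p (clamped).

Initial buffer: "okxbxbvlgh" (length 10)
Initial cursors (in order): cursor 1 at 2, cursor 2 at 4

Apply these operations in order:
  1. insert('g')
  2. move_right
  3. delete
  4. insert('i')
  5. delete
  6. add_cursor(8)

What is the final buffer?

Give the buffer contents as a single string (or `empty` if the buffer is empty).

After op 1 (insert('g')): buffer="okgxbgxbvlgh" (len 12), cursors c1@3 c2@6, authorship ..1..2......
After op 2 (move_right): buffer="okgxbgxbvlgh" (len 12), cursors c1@4 c2@7, authorship ..1..2......
After op 3 (delete): buffer="okgbgbvlgh" (len 10), cursors c1@3 c2@5, authorship ..1.2.....
After op 4 (insert('i')): buffer="okgibgibvlgh" (len 12), cursors c1@4 c2@7, authorship ..11.22.....
After op 5 (delete): buffer="okgbgbvlgh" (len 10), cursors c1@3 c2@5, authorship ..1.2.....
After op 6 (add_cursor(8)): buffer="okgbgbvlgh" (len 10), cursors c1@3 c2@5 c3@8, authorship ..1.2.....

Answer: okgbgbvlgh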